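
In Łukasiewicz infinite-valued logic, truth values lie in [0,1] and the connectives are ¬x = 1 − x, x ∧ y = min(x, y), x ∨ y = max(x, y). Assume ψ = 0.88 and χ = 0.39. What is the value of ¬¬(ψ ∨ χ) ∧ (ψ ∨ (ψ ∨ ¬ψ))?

ψ ∨ χ = max(0.88, 0.39) = 0.88
¬(ψ ∨ χ) = 1 − 0.88 = 0.12
¬¬(ψ ∨ χ) = 1 − 0.12 = 0.88
¬ψ = 1 − 0.88 = 0.12
ψ ∨ ¬ψ = max(0.88, 0.12) = 0.88
ψ ∨ (ψ ∨ ¬ψ) = max(0.88, 0.88) = 0.88
¬¬(ψ ∨ χ) ∧ (ψ ∨ (ψ ∨ ¬ψ)) = min(0.88, 0.88) = 0.88

0.88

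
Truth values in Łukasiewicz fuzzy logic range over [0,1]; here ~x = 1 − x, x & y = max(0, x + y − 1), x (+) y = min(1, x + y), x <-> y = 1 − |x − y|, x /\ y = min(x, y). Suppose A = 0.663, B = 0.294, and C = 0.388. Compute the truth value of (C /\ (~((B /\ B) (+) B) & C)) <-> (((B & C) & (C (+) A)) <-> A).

B /\ B = min(0.294, 0.294) = 0.294
(B /\ B) (+) B = min(1, 0.294 + 0.294) = min(1, 0.588) = 0.588
~((B /\ B) (+) B) = 1 − 0.588 = 0.412
~((B /\ B) (+) B) & C = max(0, 0.412 + 0.388 − 1) = max(0, -0.200) = 0.000
C /\ (~((B /\ B) (+) B) & C) = min(0.388, 0.000) = 0.000
B & C = max(0, 0.294 + 0.388 − 1) = max(0, -0.318) = 0.000
C (+) A = min(1, 0.388 + 0.663) = min(1, 1.051) = 1.000
(B & C) & (C (+) A) = max(0, 0.000 + 1.000 − 1) = max(0, 0.000) = 0.000
((B & C) & (C (+) A)) <-> A = 1 − |0.000 − 0.663| = 1 − 0.663 = 0.337
(C /\ (~((B /\ B) (+) B) & C)) <-> (((B & C) & (C (+) A)) <-> A) = 1 − |0.000 − 0.337| = 1 − 0.337 = 0.663

0.663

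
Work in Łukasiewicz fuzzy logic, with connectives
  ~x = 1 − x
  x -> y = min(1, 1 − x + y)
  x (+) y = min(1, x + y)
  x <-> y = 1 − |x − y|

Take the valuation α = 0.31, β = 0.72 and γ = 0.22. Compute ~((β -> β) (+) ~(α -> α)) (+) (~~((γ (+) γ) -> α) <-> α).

β -> β = min(1, 1 − 0.72 + 0.72) = min(1, 1.00) = 1.00
α -> α = min(1, 1 − 0.31 + 0.31) = min(1, 1.00) = 1.00
~(α -> α) = 1 − 1.00 = 0.00
(β -> β) (+) ~(α -> α) = min(1, 1.00 + 0.00) = min(1, 1.00) = 1.00
~((β -> β) (+) ~(α -> α)) = 1 − 1.00 = 0.00
γ (+) γ = min(1, 0.22 + 0.22) = min(1, 0.44) = 0.44
(γ (+) γ) -> α = min(1, 1 − 0.44 + 0.31) = min(1, 0.87) = 0.87
~((γ (+) γ) -> α) = 1 − 0.87 = 0.13
~~((γ (+) γ) -> α) = 1 − 0.13 = 0.87
~~((γ (+) γ) -> α) <-> α = 1 − |0.87 − 0.31| = 1 − 0.56 = 0.44
~((β -> β) (+) ~(α -> α)) (+) (~~((γ (+) γ) -> α) <-> α) = min(1, 0.00 + 0.44) = min(1, 0.44) = 0.44

0.44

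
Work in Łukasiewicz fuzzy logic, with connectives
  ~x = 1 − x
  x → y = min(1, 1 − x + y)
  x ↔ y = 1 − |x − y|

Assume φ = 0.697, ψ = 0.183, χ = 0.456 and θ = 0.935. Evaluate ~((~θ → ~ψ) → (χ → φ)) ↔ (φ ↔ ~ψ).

~θ = 1 − 0.935 = 0.065
~ψ = 1 − 0.183 = 0.817
~θ → ~ψ = min(1, 1 − 0.065 + 0.817) = min(1, 1.752) = 1.000
χ → φ = min(1, 1 − 0.456 + 0.697) = min(1, 1.241) = 1.000
(~θ → ~ψ) → (χ → φ) = min(1, 1 − 1.000 + 1.000) = min(1, 1.000) = 1.000
~((~θ → ~ψ) → (χ → φ)) = 1 − 1.000 = 0.000
φ ↔ ~ψ = 1 − |0.697 − 0.817| = 1 − 0.120 = 0.880
~((~θ → ~ψ) → (χ → φ)) ↔ (φ ↔ ~ψ) = 1 − |0.000 − 0.880| = 1 − 0.880 = 0.120

0.120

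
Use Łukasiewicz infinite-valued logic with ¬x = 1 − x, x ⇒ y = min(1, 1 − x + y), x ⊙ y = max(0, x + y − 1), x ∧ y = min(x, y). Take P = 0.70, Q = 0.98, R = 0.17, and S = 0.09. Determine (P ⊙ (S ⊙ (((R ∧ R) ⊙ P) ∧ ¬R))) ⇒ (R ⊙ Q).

R ∧ R = min(0.17, 0.17) = 0.17
(R ∧ R) ⊙ P = max(0, 0.17 + 0.70 − 1) = max(0, -0.13) = 0.00
¬R = 1 − 0.17 = 0.83
((R ∧ R) ⊙ P) ∧ ¬R = min(0.00, 0.83) = 0.00
S ⊙ (((R ∧ R) ⊙ P) ∧ ¬R) = max(0, 0.09 + 0.00 − 1) = max(0, -0.91) = 0.00
P ⊙ (S ⊙ (((R ∧ R) ⊙ P) ∧ ¬R)) = max(0, 0.70 + 0.00 − 1) = max(0, -0.30) = 0.00
R ⊙ Q = max(0, 0.17 + 0.98 − 1) = max(0, 0.15) = 0.15
(P ⊙ (S ⊙ (((R ∧ R) ⊙ P) ∧ ¬R))) ⇒ (R ⊙ Q) = min(1, 1 − 0.00 + 0.15) = min(1, 1.15) = 1.00

1.00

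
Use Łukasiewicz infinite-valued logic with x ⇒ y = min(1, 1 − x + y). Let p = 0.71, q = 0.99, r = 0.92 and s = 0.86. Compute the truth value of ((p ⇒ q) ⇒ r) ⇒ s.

p ⇒ q = min(1, 1 − 0.71 + 0.99) = min(1, 1.28) = 1.00
(p ⇒ q) ⇒ r = min(1, 1 − 1.00 + 0.92) = min(1, 0.92) = 0.92
((p ⇒ q) ⇒ r) ⇒ s = min(1, 1 − 0.92 + 0.86) = min(1, 0.94) = 0.94

0.94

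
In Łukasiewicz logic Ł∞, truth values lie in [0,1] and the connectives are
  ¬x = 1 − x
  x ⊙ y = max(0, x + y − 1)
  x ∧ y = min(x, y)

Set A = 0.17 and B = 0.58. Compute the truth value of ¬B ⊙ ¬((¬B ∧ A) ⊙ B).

¬B = 1 − 0.58 = 0.42
¬B ∧ A = min(0.42, 0.17) = 0.17
(¬B ∧ A) ⊙ B = max(0, 0.17 + 0.58 − 1) = max(0, -0.25) = 0.00
¬((¬B ∧ A) ⊙ B) = 1 − 0.00 = 1.00
¬B ⊙ ¬((¬B ∧ A) ⊙ B) = max(0, 0.42 + 1.00 − 1) = max(0, 0.42) = 0.42

0.42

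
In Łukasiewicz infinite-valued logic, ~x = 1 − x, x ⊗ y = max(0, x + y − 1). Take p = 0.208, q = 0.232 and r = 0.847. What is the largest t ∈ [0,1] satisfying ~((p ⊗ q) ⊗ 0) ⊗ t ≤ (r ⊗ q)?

0.079

p ⊗ q = max(0, 0.208 + 0.232 − 1) = max(0, -0.560) = 0.000
(p ⊗ q) ⊗ 0 = max(0, 0.000 + 0.000 − 1) = max(0, -1.000) = 0.000
~((p ⊗ q) ⊗ 0) = 1 − 0.000 = 1.000
So the left factor is ~((p ⊗ q) ⊗ 0) = 1.000.
r ⊗ q = max(0, 0.847 + 0.232 − 1) = max(0, 0.079) = 0.079
So the right-hand bound is r ⊗ q = 0.079.
The residuum of the Łukasiewicz t-norm gives the supremum: min(1, 1 − 1.000 + 0.079).
1 − 1.000 + 0.079 = 0.079, so t = min(1, 0.079) = 0.079.
Check: 1.000 ⊗ 0.079 = max(0, 0.079) = 0.079 ≤ 0.079.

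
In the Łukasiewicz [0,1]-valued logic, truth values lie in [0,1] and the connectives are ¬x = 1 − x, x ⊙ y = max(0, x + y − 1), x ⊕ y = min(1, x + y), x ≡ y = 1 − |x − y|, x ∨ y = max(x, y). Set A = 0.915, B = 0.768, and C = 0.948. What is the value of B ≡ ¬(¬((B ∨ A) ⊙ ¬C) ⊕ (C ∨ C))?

0.232

B ∨ A = max(0.768, 0.915) = 0.915
¬C = 1 − 0.948 = 0.052
(B ∨ A) ⊙ ¬C = max(0, 0.915 + 0.052 − 1) = max(0, -0.033) = 0.000
¬((B ∨ A) ⊙ ¬C) = 1 − 0.000 = 1.000
C ∨ C = max(0.948, 0.948) = 0.948
¬((B ∨ A) ⊙ ¬C) ⊕ (C ∨ C) = min(1, 1.000 + 0.948) = min(1, 1.948) = 1.000
¬(¬((B ∨ A) ⊙ ¬C) ⊕ (C ∨ C)) = 1 − 1.000 = 0.000
B ≡ ¬(¬((B ∨ A) ⊙ ¬C) ⊕ (C ∨ C)) = 1 − |0.768 − 0.000| = 1 − 0.768 = 0.232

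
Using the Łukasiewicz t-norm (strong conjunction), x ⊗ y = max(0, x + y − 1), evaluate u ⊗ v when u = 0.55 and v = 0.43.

u ⊗ v = max(0, 0.55 + 0.43 − 1) = max(0, -0.02) = 0.00
For comparison, the Gödel (minimum) t-norm min(x, y) would give 0.43.

0.00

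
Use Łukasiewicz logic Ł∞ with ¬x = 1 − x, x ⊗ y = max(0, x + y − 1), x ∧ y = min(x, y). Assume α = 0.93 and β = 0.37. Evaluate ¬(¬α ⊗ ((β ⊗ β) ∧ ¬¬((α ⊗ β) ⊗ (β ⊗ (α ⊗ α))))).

1.00

¬α = 1 − 0.93 = 0.07
β ⊗ β = max(0, 0.37 + 0.37 − 1) = max(0, -0.26) = 0.00
α ⊗ β = max(0, 0.93 + 0.37 − 1) = max(0, 0.30) = 0.30
α ⊗ α = max(0, 0.93 + 0.93 − 1) = max(0, 0.86) = 0.86
β ⊗ (α ⊗ α) = max(0, 0.37 + 0.86 − 1) = max(0, 0.23) = 0.23
(α ⊗ β) ⊗ (β ⊗ (α ⊗ α)) = max(0, 0.30 + 0.23 − 1) = max(0, -0.47) = 0.00
¬((α ⊗ β) ⊗ (β ⊗ (α ⊗ α))) = 1 − 0.00 = 1.00
¬¬((α ⊗ β) ⊗ (β ⊗ (α ⊗ α))) = 1 − 1.00 = 0.00
(β ⊗ β) ∧ ¬¬((α ⊗ β) ⊗ (β ⊗ (α ⊗ α))) = min(0.00, 0.00) = 0.00
¬α ⊗ ((β ⊗ β) ∧ ¬¬((α ⊗ β) ⊗ (β ⊗ (α ⊗ α)))) = max(0, 0.07 + 0.00 − 1) = max(0, -0.93) = 0.00
¬(¬α ⊗ ((β ⊗ β) ∧ ¬¬((α ⊗ β) ⊗ (β ⊗ (α ⊗ α))))) = 1 − 0.00 = 1.00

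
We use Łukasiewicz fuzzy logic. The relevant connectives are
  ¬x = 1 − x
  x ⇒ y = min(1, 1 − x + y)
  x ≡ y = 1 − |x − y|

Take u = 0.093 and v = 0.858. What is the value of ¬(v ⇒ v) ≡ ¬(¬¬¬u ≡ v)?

0.951

v ⇒ v = min(1, 1 − 0.858 + 0.858) = min(1, 1.000) = 1.000
¬(v ⇒ v) = 1 − 1.000 = 0.000
¬u = 1 − 0.093 = 0.907
¬¬u = 1 − 0.907 = 0.093
¬¬¬u = 1 − 0.093 = 0.907
¬¬¬u ≡ v = 1 − |0.907 − 0.858| = 1 − 0.049 = 0.951
¬(¬¬¬u ≡ v) = 1 − 0.951 = 0.049
¬(v ⇒ v) ≡ ¬(¬¬¬u ≡ v) = 1 − |0.000 − 0.049| = 1 − 0.049 = 0.951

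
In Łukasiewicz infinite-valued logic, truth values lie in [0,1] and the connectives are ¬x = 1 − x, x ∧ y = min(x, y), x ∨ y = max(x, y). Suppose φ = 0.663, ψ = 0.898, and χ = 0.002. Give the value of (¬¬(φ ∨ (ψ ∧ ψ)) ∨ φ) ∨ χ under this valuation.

0.898

ψ ∧ ψ = min(0.898, 0.898) = 0.898
φ ∨ (ψ ∧ ψ) = max(0.663, 0.898) = 0.898
¬(φ ∨ (ψ ∧ ψ)) = 1 − 0.898 = 0.102
¬¬(φ ∨ (ψ ∧ ψ)) = 1 − 0.102 = 0.898
¬¬(φ ∨ (ψ ∧ ψ)) ∨ φ = max(0.898, 0.663) = 0.898
(¬¬(φ ∨ (ψ ∧ ψ)) ∨ φ) ∨ χ = max(0.898, 0.002) = 0.898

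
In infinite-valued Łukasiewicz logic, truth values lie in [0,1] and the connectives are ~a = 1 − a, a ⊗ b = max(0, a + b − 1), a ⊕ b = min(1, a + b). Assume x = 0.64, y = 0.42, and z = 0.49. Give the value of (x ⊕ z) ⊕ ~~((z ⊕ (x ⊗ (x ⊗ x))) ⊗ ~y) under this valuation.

x ⊕ z = min(1, 0.64 + 0.49) = min(1, 1.13) = 1.00
x ⊗ x = max(0, 0.64 + 0.64 − 1) = max(0, 0.28) = 0.28
x ⊗ (x ⊗ x) = max(0, 0.64 + 0.28 − 1) = max(0, -0.08) = 0.00
z ⊕ (x ⊗ (x ⊗ x)) = min(1, 0.49 + 0.00) = min(1, 0.49) = 0.49
~y = 1 − 0.42 = 0.58
(z ⊕ (x ⊗ (x ⊗ x))) ⊗ ~y = max(0, 0.49 + 0.58 − 1) = max(0, 0.07) = 0.07
~((z ⊕ (x ⊗ (x ⊗ x))) ⊗ ~y) = 1 − 0.07 = 0.93
~~((z ⊕ (x ⊗ (x ⊗ x))) ⊗ ~y) = 1 − 0.93 = 0.07
(x ⊕ z) ⊕ ~~((z ⊕ (x ⊗ (x ⊗ x))) ⊗ ~y) = min(1, 1.00 + 0.07) = min(1, 1.07) = 1.00

1.00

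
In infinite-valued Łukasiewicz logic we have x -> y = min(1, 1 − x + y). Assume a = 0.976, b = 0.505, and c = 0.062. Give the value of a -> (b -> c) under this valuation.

b -> c = min(1, 1 − 0.505 + 0.062) = min(1, 0.557) = 0.557
a -> (b -> c) = min(1, 1 − 0.976 + 0.557) = min(1, 0.581) = 0.581

0.581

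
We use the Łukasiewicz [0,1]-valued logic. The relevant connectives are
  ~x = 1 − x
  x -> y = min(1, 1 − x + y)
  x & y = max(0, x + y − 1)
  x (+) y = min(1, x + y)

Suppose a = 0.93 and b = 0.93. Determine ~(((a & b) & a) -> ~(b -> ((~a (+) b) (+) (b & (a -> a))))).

a & b = max(0, 0.93 + 0.93 − 1) = max(0, 0.86) = 0.86
(a & b) & a = max(0, 0.86 + 0.93 − 1) = max(0, 0.79) = 0.79
~a = 1 − 0.93 = 0.07
~a (+) b = min(1, 0.07 + 0.93) = min(1, 1.00) = 1.00
a -> a = min(1, 1 − 0.93 + 0.93) = min(1, 1.00) = 1.00
b & (a -> a) = max(0, 0.93 + 1.00 − 1) = max(0, 0.93) = 0.93
(~a (+) b) (+) (b & (a -> a)) = min(1, 1.00 + 0.93) = min(1, 1.93) = 1.00
b -> ((~a (+) b) (+) (b & (a -> a))) = min(1, 1 − 0.93 + 1.00) = min(1, 1.07) = 1.00
~(b -> ((~a (+) b) (+) (b & (a -> a)))) = 1 − 1.00 = 0.00
((a & b) & a) -> ~(b -> ((~a (+) b) (+) (b & (a -> a)))) = min(1, 1 − 0.79 + 0.00) = min(1, 0.21) = 0.21
~(((a & b) & a) -> ~(b -> ((~a (+) b) (+) (b & (a -> a))))) = 1 − 0.21 = 0.79

0.79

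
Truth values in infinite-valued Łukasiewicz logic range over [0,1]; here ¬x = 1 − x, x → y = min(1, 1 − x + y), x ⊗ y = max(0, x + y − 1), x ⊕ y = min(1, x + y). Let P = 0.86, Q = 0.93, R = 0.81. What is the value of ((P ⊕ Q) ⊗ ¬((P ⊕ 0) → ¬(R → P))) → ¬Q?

0.21

P ⊕ Q = min(1, 0.86 + 0.93) = min(1, 1.79) = 1.00
P ⊕ 0 = min(1, 0.86 + 0.00) = min(1, 0.86) = 0.86
R → P = min(1, 1 − 0.81 + 0.86) = min(1, 1.05) = 1.00
¬(R → P) = 1 − 1.00 = 0.00
(P ⊕ 0) → ¬(R → P) = min(1, 1 − 0.86 + 0.00) = min(1, 0.14) = 0.14
¬((P ⊕ 0) → ¬(R → P)) = 1 − 0.14 = 0.86
(P ⊕ Q) ⊗ ¬((P ⊕ 0) → ¬(R → P)) = max(0, 1.00 + 0.86 − 1) = max(0, 0.86) = 0.86
¬Q = 1 − 0.93 = 0.07
((P ⊕ Q) ⊗ ¬((P ⊕ 0) → ¬(R → P))) → ¬Q = min(1, 1 − 0.86 + 0.07) = min(1, 0.21) = 0.21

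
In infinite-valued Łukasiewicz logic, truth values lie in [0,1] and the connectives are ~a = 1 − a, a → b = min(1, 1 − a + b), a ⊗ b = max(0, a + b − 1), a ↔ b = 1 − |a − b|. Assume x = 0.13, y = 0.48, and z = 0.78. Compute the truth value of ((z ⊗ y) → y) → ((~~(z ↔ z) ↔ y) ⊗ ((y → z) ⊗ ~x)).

0.35

z ⊗ y = max(0, 0.78 + 0.48 − 1) = max(0, 0.26) = 0.26
(z ⊗ y) → y = min(1, 1 − 0.26 + 0.48) = min(1, 1.22) = 1.00
z ↔ z = 1 − |0.78 − 0.78| = 1 − 0.00 = 1.00
~(z ↔ z) = 1 − 1.00 = 0.00
~~(z ↔ z) = 1 − 0.00 = 1.00
~~(z ↔ z) ↔ y = 1 − |1.00 − 0.48| = 1 − 0.52 = 0.48
y → z = min(1, 1 − 0.48 + 0.78) = min(1, 1.30) = 1.00
~x = 1 − 0.13 = 0.87
(y → z) ⊗ ~x = max(0, 1.00 + 0.87 − 1) = max(0, 0.87) = 0.87
(~~(z ↔ z) ↔ y) ⊗ ((y → z) ⊗ ~x) = max(0, 0.48 + 0.87 − 1) = max(0, 0.35) = 0.35
((z ⊗ y) → y) → ((~~(z ↔ z) ↔ y) ⊗ ((y → z) ⊗ ~x)) = min(1, 1 − 1.00 + 0.35) = min(1, 0.35) = 0.35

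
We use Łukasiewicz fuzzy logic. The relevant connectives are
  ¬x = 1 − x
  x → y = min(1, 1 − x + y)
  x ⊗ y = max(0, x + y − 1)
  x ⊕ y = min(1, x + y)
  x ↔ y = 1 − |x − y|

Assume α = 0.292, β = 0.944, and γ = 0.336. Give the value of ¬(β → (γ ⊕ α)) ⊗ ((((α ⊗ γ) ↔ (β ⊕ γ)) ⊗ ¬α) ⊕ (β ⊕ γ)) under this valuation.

γ ⊕ α = min(1, 0.336 + 0.292) = min(1, 0.628) = 0.628
β → (γ ⊕ α) = min(1, 1 − 0.944 + 0.628) = min(1, 0.684) = 0.684
¬(β → (γ ⊕ α)) = 1 − 0.684 = 0.316
α ⊗ γ = max(0, 0.292 + 0.336 − 1) = max(0, -0.372) = 0.000
β ⊕ γ = min(1, 0.944 + 0.336) = min(1, 1.280) = 1.000
(α ⊗ γ) ↔ (β ⊕ γ) = 1 − |0.000 − 1.000| = 1 − 1.000 = 0.000
¬α = 1 − 0.292 = 0.708
((α ⊗ γ) ↔ (β ⊕ γ)) ⊗ ¬α = max(0, 0.000 + 0.708 − 1) = max(0, -0.292) = 0.000
(((α ⊗ γ) ↔ (β ⊕ γ)) ⊗ ¬α) ⊕ (β ⊕ γ) = min(1, 0.000 + 1.000) = min(1, 1.000) = 1.000
¬(β → (γ ⊕ α)) ⊗ ((((α ⊗ γ) ↔ (β ⊕ γ)) ⊗ ¬α) ⊕ (β ⊕ γ)) = max(0, 0.316 + 1.000 − 1) = max(0, 0.316) = 0.316

0.316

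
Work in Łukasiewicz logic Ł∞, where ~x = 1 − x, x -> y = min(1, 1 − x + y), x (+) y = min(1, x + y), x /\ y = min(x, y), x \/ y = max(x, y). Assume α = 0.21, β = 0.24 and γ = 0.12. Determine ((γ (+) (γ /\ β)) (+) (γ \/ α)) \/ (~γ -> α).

0.45

γ /\ β = min(0.12, 0.24) = 0.12
γ (+) (γ /\ β) = min(1, 0.12 + 0.12) = min(1, 0.24) = 0.24
γ \/ α = max(0.12, 0.21) = 0.21
(γ (+) (γ /\ β)) (+) (γ \/ α) = min(1, 0.24 + 0.21) = min(1, 0.45) = 0.45
~γ = 1 − 0.12 = 0.88
~γ -> α = min(1, 1 − 0.88 + 0.21) = min(1, 0.33) = 0.33
((γ (+) (γ /\ β)) (+) (γ \/ α)) \/ (~γ -> α) = max(0.45, 0.33) = 0.45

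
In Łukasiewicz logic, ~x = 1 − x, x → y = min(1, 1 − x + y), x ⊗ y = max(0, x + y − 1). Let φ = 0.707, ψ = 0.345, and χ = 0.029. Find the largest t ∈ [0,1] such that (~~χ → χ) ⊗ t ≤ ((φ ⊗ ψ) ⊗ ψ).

0.000

~χ = 1 − 0.029 = 0.971
~~χ = 1 − 0.971 = 0.029
~~χ → χ = min(1, 1 − 0.029 + 0.029) = min(1, 1.000) = 1.000
So the left factor is ~~χ → χ = 1.000.
φ ⊗ ψ = max(0, 0.707 + 0.345 − 1) = max(0, 0.052) = 0.052
(φ ⊗ ψ) ⊗ ψ = max(0, 0.052 + 0.345 − 1) = max(0, -0.603) = 0.000
So the right-hand bound is (φ ⊗ ψ) ⊗ ψ = 0.000.
The residuum of the Łukasiewicz t-norm gives the supremum: min(1, 1 − 1.000 + 0.000).
1 − 1.000 + 0.000 = 0.000, so t = min(1, 0.000) = 0.000.
Check: 1.000 ⊗ 0.000 = max(0, 0.000) = 0.000 ≤ 0.000.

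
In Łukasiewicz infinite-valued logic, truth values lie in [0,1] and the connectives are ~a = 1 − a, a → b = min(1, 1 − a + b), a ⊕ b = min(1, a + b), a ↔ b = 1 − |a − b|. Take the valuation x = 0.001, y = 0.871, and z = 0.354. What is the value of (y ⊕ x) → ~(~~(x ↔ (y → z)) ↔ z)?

0.292

y ⊕ x = min(1, 0.871 + 0.001) = min(1, 0.872) = 0.872
y → z = min(1, 1 − 0.871 + 0.354) = min(1, 0.483) = 0.483
x ↔ (y → z) = 1 − |0.001 − 0.483| = 1 − 0.482 = 0.518
~(x ↔ (y → z)) = 1 − 0.518 = 0.482
~~(x ↔ (y → z)) = 1 − 0.482 = 0.518
~~(x ↔ (y → z)) ↔ z = 1 − |0.518 − 0.354| = 1 − 0.164 = 0.836
~(~~(x ↔ (y → z)) ↔ z) = 1 − 0.836 = 0.164
(y ⊕ x) → ~(~~(x ↔ (y → z)) ↔ z) = min(1, 1 − 0.872 + 0.164) = min(1, 0.292) = 0.292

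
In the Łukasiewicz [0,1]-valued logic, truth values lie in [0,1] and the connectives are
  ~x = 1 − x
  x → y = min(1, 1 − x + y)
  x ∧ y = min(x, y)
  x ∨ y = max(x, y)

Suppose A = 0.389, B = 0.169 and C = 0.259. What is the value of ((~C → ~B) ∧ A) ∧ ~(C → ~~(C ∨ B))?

~C = 1 − 0.259 = 0.741
~B = 1 − 0.169 = 0.831
~C → ~B = min(1, 1 − 0.741 + 0.831) = min(1, 1.090) = 1.000
(~C → ~B) ∧ A = min(1.000, 0.389) = 0.389
C ∨ B = max(0.259, 0.169) = 0.259
~(C ∨ B) = 1 − 0.259 = 0.741
~~(C ∨ B) = 1 − 0.741 = 0.259
C → ~~(C ∨ B) = min(1, 1 − 0.259 + 0.259) = min(1, 1.000) = 1.000
~(C → ~~(C ∨ B)) = 1 − 1.000 = 0.000
((~C → ~B) ∧ A) ∧ ~(C → ~~(C ∨ B)) = min(0.389, 0.000) = 0.000

0.000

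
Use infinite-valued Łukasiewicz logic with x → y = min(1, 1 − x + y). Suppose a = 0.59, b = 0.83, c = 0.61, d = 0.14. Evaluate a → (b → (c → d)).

c → d = min(1, 1 − 0.61 + 0.14) = min(1, 0.53) = 0.53
b → (c → d) = min(1, 1 − 0.83 + 0.53) = min(1, 0.70) = 0.70
a → (b → (c → d)) = min(1, 1 − 0.59 + 0.70) = min(1, 1.11) = 1.00

1.00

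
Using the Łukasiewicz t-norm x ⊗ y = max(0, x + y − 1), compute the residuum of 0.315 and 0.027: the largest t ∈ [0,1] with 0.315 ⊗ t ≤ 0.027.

0.712

The residuum of the Łukasiewicz t-norm gives the supremum: min(1, 1 − 0.315 + 0.027).
1 − 0.315 + 0.027 = 0.712, so t = min(1, 0.712) = 0.712.
Check: 0.315 ⊗ 0.712 = max(0, 0.027) = 0.027 ≤ 0.027.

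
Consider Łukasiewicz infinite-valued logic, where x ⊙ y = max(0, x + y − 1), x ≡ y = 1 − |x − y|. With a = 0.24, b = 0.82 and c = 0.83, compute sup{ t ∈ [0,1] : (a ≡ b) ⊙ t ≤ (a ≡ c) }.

0.99

a ≡ b = 1 − |0.24 − 0.82| = 1 − 0.58 = 0.42
So the left factor is a ≡ b = 0.42.
a ≡ c = 1 − |0.24 − 0.83| = 1 − 0.59 = 0.41
So the right-hand bound is a ≡ c = 0.41.
The residuum of the Łukasiewicz t-norm gives the supremum: min(1, 1 − 0.42 + 0.41).
1 − 0.42 + 0.41 = 0.99, so t = min(1, 0.99) = 0.99.
Check: 0.42 ⊙ 0.99 = max(0, 0.41) = 0.41 ≤ 0.41.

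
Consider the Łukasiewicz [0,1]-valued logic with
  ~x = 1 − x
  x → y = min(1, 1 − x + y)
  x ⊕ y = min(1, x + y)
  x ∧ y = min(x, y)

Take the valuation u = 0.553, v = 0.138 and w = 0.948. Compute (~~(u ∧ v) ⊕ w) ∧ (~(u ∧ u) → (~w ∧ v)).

u ∧ v = min(0.553, 0.138) = 0.138
~(u ∧ v) = 1 − 0.138 = 0.862
~~(u ∧ v) = 1 − 0.862 = 0.138
~~(u ∧ v) ⊕ w = min(1, 0.138 + 0.948) = min(1, 1.086) = 1.000
u ∧ u = min(0.553, 0.553) = 0.553
~(u ∧ u) = 1 − 0.553 = 0.447
~w = 1 − 0.948 = 0.052
~w ∧ v = min(0.052, 0.138) = 0.052
~(u ∧ u) → (~w ∧ v) = min(1, 1 − 0.447 + 0.052) = min(1, 0.605) = 0.605
(~~(u ∧ v) ⊕ w) ∧ (~(u ∧ u) → (~w ∧ v)) = min(1.000, 0.605) = 0.605

0.605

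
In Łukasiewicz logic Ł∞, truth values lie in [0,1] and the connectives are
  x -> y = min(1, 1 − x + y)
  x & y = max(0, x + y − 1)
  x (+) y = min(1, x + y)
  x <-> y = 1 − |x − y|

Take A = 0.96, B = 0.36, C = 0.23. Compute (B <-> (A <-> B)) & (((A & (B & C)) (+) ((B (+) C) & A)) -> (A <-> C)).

0.68

A <-> B = 1 − |0.96 − 0.36| = 1 − 0.60 = 0.40
B <-> (A <-> B) = 1 − |0.36 − 0.40| = 1 − 0.04 = 0.96
B & C = max(0, 0.36 + 0.23 − 1) = max(0, -0.41) = 0.00
A & (B & C) = max(0, 0.96 + 0.00 − 1) = max(0, -0.04) = 0.00
B (+) C = min(1, 0.36 + 0.23) = min(1, 0.59) = 0.59
(B (+) C) & A = max(0, 0.59 + 0.96 − 1) = max(0, 0.55) = 0.55
(A & (B & C)) (+) ((B (+) C) & A) = min(1, 0.00 + 0.55) = min(1, 0.55) = 0.55
A <-> C = 1 − |0.96 − 0.23| = 1 − 0.73 = 0.27
((A & (B & C)) (+) ((B (+) C) & A)) -> (A <-> C) = min(1, 1 − 0.55 + 0.27) = min(1, 0.72) = 0.72
(B <-> (A <-> B)) & (((A & (B & C)) (+) ((B (+) C) & A)) -> (A <-> C)) = max(0, 0.96 + 0.72 − 1) = max(0, 0.68) = 0.68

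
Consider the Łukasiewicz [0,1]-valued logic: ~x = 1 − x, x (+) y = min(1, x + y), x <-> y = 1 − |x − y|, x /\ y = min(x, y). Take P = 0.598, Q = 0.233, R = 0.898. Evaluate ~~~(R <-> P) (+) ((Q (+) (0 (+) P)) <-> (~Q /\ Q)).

R <-> P = 1 − |0.898 − 0.598| = 1 − 0.300 = 0.700
~(R <-> P) = 1 − 0.700 = 0.300
~~(R <-> P) = 1 − 0.300 = 0.700
~~~(R <-> P) = 1 − 0.700 = 0.300
0 (+) P = min(1, 0.000 + 0.598) = min(1, 0.598) = 0.598
Q (+) (0 (+) P) = min(1, 0.233 + 0.598) = min(1, 0.831) = 0.831
~Q = 1 − 0.233 = 0.767
~Q /\ Q = min(0.767, 0.233) = 0.233
(Q (+) (0 (+) P)) <-> (~Q /\ Q) = 1 − |0.831 − 0.233| = 1 − 0.598 = 0.402
~~~(R <-> P) (+) ((Q (+) (0 (+) P)) <-> (~Q /\ Q)) = min(1, 0.300 + 0.402) = min(1, 0.702) = 0.702

0.702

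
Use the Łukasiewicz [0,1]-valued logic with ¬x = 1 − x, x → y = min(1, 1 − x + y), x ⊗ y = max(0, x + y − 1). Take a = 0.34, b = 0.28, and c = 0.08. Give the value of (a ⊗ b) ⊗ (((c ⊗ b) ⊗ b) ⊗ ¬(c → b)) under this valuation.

0.00

a ⊗ b = max(0, 0.34 + 0.28 − 1) = max(0, -0.38) = 0.00
c ⊗ b = max(0, 0.08 + 0.28 − 1) = max(0, -0.64) = 0.00
(c ⊗ b) ⊗ b = max(0, 0.00 + 0.28 − 1) = max(0, -0.72) = 0.00
c → b = min(1, 1 − 0.08 + 0.28) = min(1, 1.20) = 1.00
¬(c → b) = 1 − 1.00 = 0.00
((c ⊗ b) ⊗ b) ⊗ ¬(c → b) = max(0, 0.00 + 0.00 − 1) = max(0, -1.00) = 0.00
(a ⊗ b) ⊗ (((c ⊗ b) ⊗ b) ⊗ ¬(c → b)) = max(0, 0.00 + 0.00 − 1) = max(0, -1.00) = 0.00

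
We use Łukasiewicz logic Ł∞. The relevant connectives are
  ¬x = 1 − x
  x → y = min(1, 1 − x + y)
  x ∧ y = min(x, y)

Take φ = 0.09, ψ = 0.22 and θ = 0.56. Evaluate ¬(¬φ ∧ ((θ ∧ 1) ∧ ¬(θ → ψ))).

¬φ = 1 − 0.09 = 0.91
θ ∧ 1 = min(0.56, 1.00) = 0.56
θ → ψ = min(1, 1 − 0.56 + 0.22) = min(1, 0.66) = 0.66
¬(θ → ψ) = 1 − 0.66 = 0.34
(θ ∧ 1) ∧ ¬(θ → ψ) = min(0.56, 0.34) = 0.34
¬φ ∧ ((θ ∧ 1) ∧ ¬(θ → ψ)) = min(0.91, 0.34) = 0.34
¬(¬φ ∧ ((θ ∧ 1) ∧ ¬(θ → ψ))) = 1 − 0.34 = 0.66

0.66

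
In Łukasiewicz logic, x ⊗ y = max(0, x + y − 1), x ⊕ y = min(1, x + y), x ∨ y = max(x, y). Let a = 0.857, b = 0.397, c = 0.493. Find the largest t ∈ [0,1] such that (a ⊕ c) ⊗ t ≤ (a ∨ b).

a ⊕ c = min(1, 0.857 + 0.493) = min(1, 1.350) = 1.000
So the left factor is a ⊕ c = 1.000.
a ∨ b = max(0.857, 0.397) = 0.857
So the right-hand bound is a ∨ b = 0.857.
The residuum of the Łukasiewicz t-norm gives the supremum: min(1, 1 − 1.000 + 0.857).
1 − 1.000 + 0.857 = 0.857, so t = min(1, 0.857) = 0.857.
Check: 1.000 ⊗ 0.857 = max(0, 0.857) = 0.857 ≤ 0.857.

0.857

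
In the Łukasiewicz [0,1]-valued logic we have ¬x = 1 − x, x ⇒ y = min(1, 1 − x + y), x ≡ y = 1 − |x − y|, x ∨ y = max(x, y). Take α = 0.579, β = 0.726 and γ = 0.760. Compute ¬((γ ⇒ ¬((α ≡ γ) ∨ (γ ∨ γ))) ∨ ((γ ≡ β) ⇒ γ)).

α ≡ γ = 1 − |0.579 − 0.760| = 1 − 0.181 = 0.819
γ ∨ γ = max(0.760, 0.760) = 0.760
(α ≡ γ) ∨ (γ ∨ γ) = max(0.819, 0.760) = 0.819
¬((α ≡ γ) ∨ (γ ∨ γ)) = 1 − 0.819 = 0.181
γ ⇒ ¬((α ≡ γ) ∨ (γ ∨ γ)) = min(1, 1 − 0.760 + 0.181) = min(1, 0.421) = 0.421
γ ≡ β = 1 − |0.760 − 0.726| = 1 − 0.034 = 0.966
(γ ≡ β) ⇒ γ = min(1, 1 − 0.966 + 0.760) = min(1, 0.794) = 0.794
(γ ⇒ ¬((α ≡ γ) ∨ (γ ∨ γ))) ∨ ((γ ≡ β) ⇒ γ) = max(0.421, 0.794) = 0.794
¬((γ ⇒ ¬((α ≡ γ) ∨ (γ ∨ γ))) ∨ ((γ ≡ β) ⇒ γ)) = 1 − 0.794 = 0.206

0.206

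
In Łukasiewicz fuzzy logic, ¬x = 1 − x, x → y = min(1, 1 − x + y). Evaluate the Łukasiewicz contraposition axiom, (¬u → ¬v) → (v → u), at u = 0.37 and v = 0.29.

1.00

¬u = 1 − 0.37 = 0.63
¬v = 1 − 0.29 = 0.71
¬u → ¬v = min(1, 1 − 0.63 + 0.71) = min(1, 1.08) = 1.00
v → u = min(1, 1 − 0.29 + 0.37) = min(1, 1.08) = 1.00
(¬u → ¬v) → (v → u) = min(1, 1 − 1.00 + 1.00) = min(1, 1.00) = 1.00
(As expected: an axiom of Ł∞, always 1.)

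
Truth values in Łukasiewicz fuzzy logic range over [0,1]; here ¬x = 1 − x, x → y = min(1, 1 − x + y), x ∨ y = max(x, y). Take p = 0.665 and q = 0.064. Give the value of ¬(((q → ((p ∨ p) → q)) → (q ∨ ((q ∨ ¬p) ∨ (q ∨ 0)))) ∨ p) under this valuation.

0.335

p ∨ p = max(0.665, 0.665) = 0.665
(p ∨ p) → q = min(1, 1 − 0.665 + 0.064) = min(1, 0.399) = 0.399
q → ((p ∨ p) → q) = min(1, 1 − 0.064 + 0.399) = min(1, 1.335) = 1.000
¬p = 1 − 0.665 = 0.335
q ∨ ¬p = max(0.064, 0.335) = 0.335
q ∨ 0 = max(0.064, 0.000) = 0.064
(q ∨ ¬p) ∨ (q ∨ 0) = max(0.335, 0.064) = 0.335
q ∨ ((q ∨ ¬p) ∨ (q ∨ 0)) = max(0.064, 0.335) = 0.335
(q → ((p ∨ p) → q)) → (q ∨ ((q ∨ ¬p) ∨ (q ∨ 0))) = min(1, 1 − 1.000 + 0.335) = min(1, 0.335) = 0.335
((q → ((p ∨ p) → q)) → (q ∨ ((q ∨ ¬p) ∨ (q ∨ 0)))) ∨ p = max(0.335, 0.665) = 0.665
¬(((q → ((p ∨ p) → q)) → (q ∨ ((q ∨ ¬p) ∨ (q ∨ 0)))) ∨ p) = 1 − 0.665 = 0.335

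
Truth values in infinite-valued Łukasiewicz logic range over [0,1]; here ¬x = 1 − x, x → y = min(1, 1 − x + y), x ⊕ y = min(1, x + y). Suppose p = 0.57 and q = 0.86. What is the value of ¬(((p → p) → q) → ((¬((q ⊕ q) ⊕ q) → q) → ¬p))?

0.43

p → p = min(1, 1 − 0.57 + 0.57) = min(1, 1.00) = 1.00
(p → p) → q = min(1, 1 − 1.00 + 0.86) = min(1, 0.86) = 0.86
q ⊕ q = min(1, 0.86 + 0.86) = min(1, 1.72) = 1.00
(q ⊕ q) ⊕ q = min(1, 1.00 + 0.86) = min(1, 1.86) = 1.00
¬((q ⊕ q) ⊕ q) = 1 − 1.00 = 0.00
¬((q ⊕ q) ⊕ q) → q = min(1, 1 − 0.00 + 0.86) = min(1, 1.86) = 1.00
¬p = 1 − 0.57 = 0.43
(¬((q ⊕ q) ⊕ q) → q) → ¬p = min(1, 1 − 1.00 + 0.43) = min(1, 0.43) = 0.43
((p → p) → q) → ((¬((q ⊕ q) ⊕ q) → q) → ¬p) = min(1, 1 − 0.86 + 0.43) = min(1, 0.57) = 0.57
¬(((p → p) → q) → ((¬((q ⊕ q) ⊕ q) → q) → ¬p)) = 1 − 0.57 = 0.43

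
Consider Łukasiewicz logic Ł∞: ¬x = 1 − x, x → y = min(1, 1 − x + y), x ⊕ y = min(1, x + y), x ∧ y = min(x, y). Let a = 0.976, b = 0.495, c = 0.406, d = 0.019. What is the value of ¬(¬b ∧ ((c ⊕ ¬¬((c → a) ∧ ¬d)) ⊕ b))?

0.495

¬b = 1 − 0.495 = 0.505
c → a = min(1, 1 − 0.406 + 0.976) = min(1, 1.570) = 1.000
¬d = 1 − 0.019 = 0.981
(c → a) ∧ ¬d = min(1.000, 0.981) = 0.981
¬((c → a) ∧ ¬d) = 1 − 0.981 = 0.019
¬¬((c → a) ∧ ¬d) = 1 − 0.019 = 0.981
c ⊕ ¬¬((c → a) ∧ ¬d) = min(1, 0.406 + 0.981) = min(1, 1.387) = 1.000
(c ⊕ ¬¬((c → a) ∧ ¬d)) ⊕ b = min(1, 1.000 + 0.495) = min(1, 1.495) = 1.000
¬b ∧ ((c ⊕ ¬¬((c → a) ∧ ¬d)) ⊕ b) = min(0.505, 1.000) = 0.505
¬(¬b ∧ ((c ⊕ ¬¬((c → a) ∧ ¬d)) ⊕ b)) = 1 − 0.505 = 0.495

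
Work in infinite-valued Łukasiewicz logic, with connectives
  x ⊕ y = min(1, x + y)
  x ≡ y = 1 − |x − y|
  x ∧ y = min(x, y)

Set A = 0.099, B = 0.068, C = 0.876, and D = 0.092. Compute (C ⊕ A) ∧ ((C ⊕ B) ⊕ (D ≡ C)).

C ⊕ A = min(1, 0.876 + 0.099) = min(1, 0.975) = 0.975
C ⊕ B = min(1, 0.876 + 0.068) = min(1, 0.944) = 0.944
D ≡ C = 1 − |0.092 − 0.876| = 1 − 0.784 = 0.216
(C ⊕ B) ⊕ (D ≡ C) = min(1, 0.944 + 0.216) = min(1, 1.160) = 1.000
(C ⊕ A) ∧ ((C ⊕ B) ⊕ (D ≡ C)) = min(0.975, 1.000) = 0.975

0.975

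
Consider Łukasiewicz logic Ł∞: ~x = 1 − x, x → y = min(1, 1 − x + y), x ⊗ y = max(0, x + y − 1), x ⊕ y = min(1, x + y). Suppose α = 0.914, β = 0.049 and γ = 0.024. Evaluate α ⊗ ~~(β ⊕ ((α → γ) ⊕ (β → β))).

α → γ = min(1, 1 − 0.914 + 0.024) = min(1, 0.110) = 0.110
β → β = min(1, 1 − 0.049 + 0.049) = min(1, 1.000) = 1.000
(α → γ) ⊕ (β → β) = min(1, 0.110 + 1.000) = min(1, 1.110) = 1.000
β ⊕ ((α → γ) ⊕ (β → β)) = min(1, 0.049 + 1.000) = min(1, 1.049) = 1.000
~(β ⊕ ((α → γ) ⊕ (β → β))) = 1 − 1.000 = 0.000
~~(β ⊕ ((α → γ) ⊕ (β → β))) = 1 − 0.000 = 1.000
α ⊗ ~~(β ⊕ ((α → γ) ⊕ (β → β))) = max(0, 0.914 + 1.000 − 1) = max(0, 0.914) = 0.914

0.914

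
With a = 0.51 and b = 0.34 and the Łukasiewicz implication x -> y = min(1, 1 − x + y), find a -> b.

a -> b = min(1, 1 − 0.51 + 0.34) = min(1, 0.83) = 0.83
For comparison, the Gödel implication (1 if x ≤ y else y) would give 0.34.

0.83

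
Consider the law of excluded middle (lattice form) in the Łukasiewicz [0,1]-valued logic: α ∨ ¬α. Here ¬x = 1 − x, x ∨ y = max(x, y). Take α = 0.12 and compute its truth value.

0.88

¬α = 1 − 0.12 = 0.88
α ∨ ¬α = max(0.12, 0.88) = 0.88
(The value 0.88 < 1 shows this instance is not satisfied; not a Ł∞-tautology — its value is max(a, 1−a).)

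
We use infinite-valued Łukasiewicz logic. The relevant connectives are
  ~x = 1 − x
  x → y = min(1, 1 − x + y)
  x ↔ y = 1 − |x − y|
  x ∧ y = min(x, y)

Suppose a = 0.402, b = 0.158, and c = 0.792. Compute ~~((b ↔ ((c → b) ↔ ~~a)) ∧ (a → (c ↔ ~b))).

0.194

c → b = min(1, 1 − 0.792 + 0.158) = min(1, 0.366) = 0.366
~a = 1 − 0.402 = 0.598
~~a = 1 − 0.598 = 0.402
(c → b) ↔ ~~a = 1 − |0.366 − 0.402| = 1 − 0.036 = 0.964
b ↔ ((c → b) ↔ ~~a) = 1 − |0.158 − 0.964| = 1 − 0.806 = 0.194
~b = 1 − 0.158 = 0.842
c ↔ ~b = 1 − |0.792 − 0.842| = 1 − 0.050 = 0.950
a → (c ↔ ~b) = min(1, 1 − 0.402 + 0.950) = min(1, 1.548) = 1.000
(b ↔ ((c → b) ↔ ~~a)) ∧ (a → (c ↔ ~b)) = min(0.194, 1.000) = 0.194
~((b ↔ ((c → b) ↔ ~~a)) ∧ (a → (c ↔ ~b))) = 1 − 0.194 = 0.806
~~((b ↔ ((c → b) ↔ ~~a)) ∧ (a → (c ↔ ~b))) = 1 − 0.806 = 0.194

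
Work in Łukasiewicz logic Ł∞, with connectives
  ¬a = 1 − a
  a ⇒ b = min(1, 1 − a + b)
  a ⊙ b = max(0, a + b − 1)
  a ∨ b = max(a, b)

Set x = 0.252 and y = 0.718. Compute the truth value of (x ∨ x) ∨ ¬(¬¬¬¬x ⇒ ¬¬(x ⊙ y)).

x ∨ x = max(0.252, 0.252) = 0.252
¬x = 1 − 0.252 = 0.748
¬¬x = 1 − 0.748 = 0.252
¬¬¬x = 1 − 0.252 = 0.748
¬¬¬¬x = 1 − 0.748 = 0.252
x ⊙ y = max(0, 0.252 + 0.718 − 1) = max(0, -0.030) = 0.000
¬(x ⊙ y) = 1 − 0.000 = 1.000
¬¬(x ⊙ y) = 1 − 1.000 = 0.000
¬¬¬¬x ⇒ ¬¬(x ⊙ y) = min(1, 1 − 0.252 + 0.000) = min(1, 0.748) = 0.748
¬(¬¬¬¬x ⇒ ¬¬(x ⊙ y)) = 1 − 0.748 = 0.252
(x ∨ x) ∨ ¬(¬¬¬¬x ⇒ ¬¬(x ⊙ y)) = max(0.252, 0.252) = 0.252

0.252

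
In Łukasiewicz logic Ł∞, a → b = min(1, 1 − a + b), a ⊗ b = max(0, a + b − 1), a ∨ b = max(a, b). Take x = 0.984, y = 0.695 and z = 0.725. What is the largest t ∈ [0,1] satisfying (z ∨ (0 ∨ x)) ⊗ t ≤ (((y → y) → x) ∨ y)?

1.000

0 ∨ x = max(0.000, 0.984) = 0.984
z ∨ (0 ∨ x) = max(0.725, 0.984) = 0.984
So the left factor is z ∨ (0 ∨ x) = 0.984.
y → y = min(1, 1 − 0.695 + 0.695) = min(1, 1.000) = 1.000
(y → y) → x = min(1, 1 − 1.000 + 0.984) = min(1, 0.984) = 0.984
((y → y) → x) ∨ y = max(0.984, 0.695) = 0.984
So the right-hand bound is ((y → y) → x) ∨ y = 0.984.
The residuum of the Łukasiewicz t-norm gives the supremum: min(1, 1 − 0.984 + 0.984).
1 − 0.984 + 0.984 = 1.000, so t = min(1, 1.000) = 1.000.
Check: 0.984 ⊗ 1.000 = max(0, 0.984) = 0.984 ≤ 0.984.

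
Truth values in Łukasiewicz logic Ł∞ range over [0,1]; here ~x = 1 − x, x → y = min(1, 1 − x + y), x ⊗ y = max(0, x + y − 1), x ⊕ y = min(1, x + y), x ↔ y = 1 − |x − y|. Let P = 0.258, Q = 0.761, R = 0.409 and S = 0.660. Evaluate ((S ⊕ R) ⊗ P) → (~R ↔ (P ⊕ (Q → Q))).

S ⊕ R = min(1, 0.660 + 0.409) = min(1, 1.069) = 1.000
(S ⊕ R) ⊗ P = max(0, 1.000 + 0.258 − 1) = max(0, 0.258) = 0.258
~R = 1 − 0.409 = 0.591
Q → Q = min(1, 1 − 0.761 + 0.761) = min(1, 1.000) = 1.000
P ⊕ (Q → Q) = min(1, 0.258 + 1.000) = min(1, 1.258) = 1.000
~R ↔ (P ⊕ (Q → Q)) = 1 − |0.591 − 1.000| = 1 − 0.409 = 0.591
((S ⊕ R) ⊗ P) → (~R ↔ (P ⊕ (Q → Q))) = min(1, 1 − 0.258 + 0.591) = min(1, 1.333) = 1.000

1.000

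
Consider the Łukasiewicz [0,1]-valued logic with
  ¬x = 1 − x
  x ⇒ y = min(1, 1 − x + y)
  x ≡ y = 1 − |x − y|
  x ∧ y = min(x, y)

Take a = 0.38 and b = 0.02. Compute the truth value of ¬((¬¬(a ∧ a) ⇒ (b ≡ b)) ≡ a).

a ∧ a = min(0.38, 0.38) = 0.38
¬(a ∧ a) = 1 − 0.38 = 0.62
¬¬(a ∧ a) = 1 − 0.62 = 0.38
b ≡ b = 1 − |0.02 − 0.02| = 1 − 0.00 = 1.00
¬¬(a ∧ a) ⇒ (b ≡ b) = min(1, 1 − 0.38 + 1.00) = min(1, 1.62) = 1.00
(¬¬(a ∧ a) ⇒ (b ≡ b)) ≡ a = 1 − |1.00 − 0.38| = 1 − 0.62 = 0.38
¬((¬¬(a ∧ a) ⇒ (b ≡ b)) ≡ a) = 1 − 0.38 = 0.62

0.62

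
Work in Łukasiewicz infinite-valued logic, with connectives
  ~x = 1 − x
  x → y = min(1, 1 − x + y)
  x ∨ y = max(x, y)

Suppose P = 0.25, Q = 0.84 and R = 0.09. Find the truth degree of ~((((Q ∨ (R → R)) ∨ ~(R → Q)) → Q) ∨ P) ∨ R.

0.16

R → R = min(1, 1 − 0.09 + 0.09) = min(1, 1.00) = 1.00
Q ∨ (R → R) = max(0.84, 1.00) = 1.00
R → Q = min(1, 1 − 0.09 + 0.84) = min(1, 1.75) = 1.00
~(R → Q) = 1 − 1.00 = 0.00
(Q ∨ (R → R)) ∨ ~(R → Q) = max(1.00, 0.00) = 1.00
((Q ∨ (R → R)) ∨ ~(R → Q)) → Q = min(1, 1 − 1.00 + 0.84) = min(1, 0.84) = 0.84
(((Q ∨ (R → R)) ∨ ~(R → Q)) → Q) ∨ P = max(0.84, 0.25) = 0.84
~((((Q ∨ (R → R)) ∨ ~(R → Q)) → Q) ∨ P) = 1 − 0.84 = 0.16
~((((Q ∨ (R → R)) ∨ ~(R → Q)) → Q) ∨ P) ∨ R = max(0.16, 0.09) = 0.16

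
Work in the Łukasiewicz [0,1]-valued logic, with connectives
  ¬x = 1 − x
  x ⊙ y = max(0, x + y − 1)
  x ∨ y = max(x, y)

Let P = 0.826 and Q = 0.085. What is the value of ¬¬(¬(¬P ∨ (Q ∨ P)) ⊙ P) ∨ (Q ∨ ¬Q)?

0.915

¬P = 1 − 0.826 = 0.174
Q ∨ P = max(0.085, 0.826) = 0.826
¬P ∨ (Q ∨ P) = max(0.174, 0.826) = 0.826
¬(¬P ∨ (Q ∨ P)) = 1 − 0.826 = 0.174
¬(¬P ∨ (Q ∨ P)) ⊙ P = max(0, 0.174 + 0.826 − 1) = max(0, 0.000) = 0.000
¬(¬(¬P ∨ (Q ∨ P)) ⊙ P) = 1 − 0.000 = 1.000
¬¬(¬(¬P ∨ (Q ∨ P)) ⊙ P) = 1 − 1.000 = 0.000
¬Q = 1 − 0.085 = 0.915
Q ∨ ¬Q = max(0.085, 0.915) = 0.915
¬¬(¬(¬P ∨ (Q ∨ P)) ⊙ P) ∨ (Q ∨ ¬Q) = max(0.000, 0.915) = 0.915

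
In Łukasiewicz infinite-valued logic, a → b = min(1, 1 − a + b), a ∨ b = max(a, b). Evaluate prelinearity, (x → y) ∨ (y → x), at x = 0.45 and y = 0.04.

1.00

x → y = min(1, 1 − 0.45 + 0.04) = min(1, 0.59) = 0.59
y → x = min(1, 1 − 0.04 + 0.45) = min(1, 1.41) = 1.00
(x → y) ∨ (y → x) = max(0.59, 1.00) = 1.00
(As expected: a Ł∞-tautology — holds in every MV-chain.)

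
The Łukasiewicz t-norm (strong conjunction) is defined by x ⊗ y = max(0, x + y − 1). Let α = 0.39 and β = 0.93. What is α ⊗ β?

α ⊗ β = max(0, 0.39 + 0.93 − 1) = max(0, 0.32) = 0.32
For comparison, the Gödel (minimum) t-norm min(x, y) would give 0.39.

0.32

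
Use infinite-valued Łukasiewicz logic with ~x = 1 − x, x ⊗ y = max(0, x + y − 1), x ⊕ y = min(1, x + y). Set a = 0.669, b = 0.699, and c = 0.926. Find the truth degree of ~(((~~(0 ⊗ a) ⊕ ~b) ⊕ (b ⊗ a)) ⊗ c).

0.405

0 ⊗ a = max(0, 0.000 + 0.669 − 1) = max(0, -0.331) = 0.000
~(0 ⊗ a) = 1 − 0.000 = 1.000
~~(0 ⊗ a) = 1 − 1.000 = 0.000
~b = 1 − 0.699 = 0.301
~~(0 ⊗ a) ⊕ ~b = min(1, 0.000 + 0.301) = min(1, 0.301) = 0.301
b ⊗ a = max(0, 0.699 + 0.669 − 1) = max(0, 0.368) = 0.368
(~~(0 ⊗ a) ⊕ ~b) ⊕ (b ⊗ a) = min(1, 0.301 + 0.368) = min(1, 0.669) = 0.669
((~~(0 ⊗ a) ⊕ ~b) ⊕ (b ⊗ a)) ⊗ c = max(0, 0.669 + 0.926 − 1) = max(0, 0.595) = 0.595
~(((~~(0 ⊗ a) ⊕ ~b) ⊕ (b ⊗ a)) ⊗ c) = 1 − 0.595 = 0.405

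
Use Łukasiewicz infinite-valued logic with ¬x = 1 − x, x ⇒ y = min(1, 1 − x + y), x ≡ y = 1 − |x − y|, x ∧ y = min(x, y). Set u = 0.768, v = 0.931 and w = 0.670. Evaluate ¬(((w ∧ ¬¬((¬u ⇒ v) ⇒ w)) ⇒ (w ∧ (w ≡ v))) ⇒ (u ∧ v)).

¬u = 1 − 0.768 = 0.232
¬u ⇒ v = min(1, 1 − 0.232 + 0.931) = min(1, 1.699) = 1.000
(¬u ⇒ v) ⇒ w = min(1, 1 − 1.000 + 0.670) = min(1, 0.670) = 0.670
¬((¬u ⇒ v) ⇒ w) = 1 − 0.670 = 0.330
¬¬((¬u ⇒ v) ⇒ w) = 1 − 0.330 = 0.670
w ∧ ¬¬((¬u ⇒ v) ⇒ w) = min(0.670, 0.670) = 0.670
w ≡ v = 1 − |0.670 − 0.931| = 1 − 0.261 = 0.739
w ∧ (w ≡ v) = min(0.670, 0.739) = 0.670
(w ∧ ¬¬((¬u ⇒ v) ⇒ w)) ⇒ (w ∧ (w ≡ v)) = min(1, 1 − 0.670 + 0.670) = min(1, 1.000) = 1.000
u ∧ v = min(0.768, 0.931) = 0.768
((w ∧ ¬¬((¬u ⇒ v) ⇒ w)) ⇒ (w ∧ (w ≡ v))) ⇒ (u ∧ v) = min(1, 1 − 1.000 + 0.768) = min(1, 0.768) = 0.768
¬(((w ∧ ¬¬((¬u ⇒ v) ⇒ w)) ⇒ (w ∧ (w ≡ v))) ⇒ (u ∧ v)) = 1 − 0.768 = 0.232

0.232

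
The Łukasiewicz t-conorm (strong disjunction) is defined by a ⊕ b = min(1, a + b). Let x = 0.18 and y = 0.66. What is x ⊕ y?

x ⊕ y = min(1, 0.18 + 0.66) = min(1, 0.84) = 0.84
For comparison, the Gödel t-conorm max(a, b) would give 0.66.

0.84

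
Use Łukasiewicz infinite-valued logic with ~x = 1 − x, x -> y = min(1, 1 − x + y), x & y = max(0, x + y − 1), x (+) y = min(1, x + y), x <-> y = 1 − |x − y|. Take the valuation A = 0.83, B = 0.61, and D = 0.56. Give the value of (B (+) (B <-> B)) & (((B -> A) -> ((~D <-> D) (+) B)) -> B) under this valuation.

B <-> B = 1 − |0.61 − 0.61| = 1 − 0.00 = 1.00
B (+) (B <-> B) = min(1, 0.61 + 1.00) = min(1, 1.61) = 1.00
B -> A = min(1, 1 − 0.61 + 0.83) = min(1, 1.22) = 1.00
~D = 1 − 0.56 = 0.44
~D <-> D = 1 − |0.44 − 0.56| = 1 − 0.12 = 0.88
(~D <-> D) (+) B = min(1, 0.88 + 0.61) = min(1, 1.49) = 1.00
(B -> A) -> ((~D <-> D) (+) B) = min(1, 1 − 1.00 + 1.00) = min(1, 1.00) = 1.00
((B -> A) -> ((~D <-> D) (+) B)) -> B = min(1, 1 − 1.00 + 0.61) = min(1, 0.61) = 0.61
(B (+) (B <-> B)) & (((B -> A) -> ((~D <-> D) (+) B)) -> B) = max(0, 1.00 + 0.61 − 1) = max(0, 0.61) = 0.61

0.61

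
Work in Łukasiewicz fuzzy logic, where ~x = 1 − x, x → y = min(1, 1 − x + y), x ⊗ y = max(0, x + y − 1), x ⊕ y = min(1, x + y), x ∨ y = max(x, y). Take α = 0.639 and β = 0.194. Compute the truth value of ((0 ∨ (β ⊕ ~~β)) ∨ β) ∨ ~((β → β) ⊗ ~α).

0.639

~β = 1 − 0.194 = 0.806
~~β = 1 − 0.806 = 0.194
β ⊕ ~~β = min(1, 0.194 + 0.194) = min(1, 0.388) = 0.388
0 ∨ (β ⊕ ~~β) = max(0.000, 0.388) = 0.388
(0 ∨ (β ⊕ ~~β)) ∨ β = max(0.388, 0.194) = 0.388
β → β = min(1, 1 − 0.194 + 0.194) = min(1, 1.000) = 1.000
~α = 1 − 0.639 = 0.361
(β → β) ⊗ ~α = max(0, 1.000 + 0.361 − 1) = max(0, 0.361) = 0.361
~((β → β) ⊗ ~α) = 1 − 0.361 = 0.639
((0 ∨ (β ⊕ ~~β)) ∨ β) ∨ ~((β → β) ⊗ ~α) = max(0.388, 0.639) = 0.639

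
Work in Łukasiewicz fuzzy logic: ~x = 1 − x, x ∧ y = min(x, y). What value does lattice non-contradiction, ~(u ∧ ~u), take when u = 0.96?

~u = 1 − 0.96 = 0.04
u ∧ ~u = min(0.96, 0.04) = 0.04
~(u ∧ ~u) = 1 − 0.04 = 0.96
(The value 0.96 < 1 shows this instance is not satisfied; not a Ł∞-tautology — its value is 1 − min(a, 1−a).)

0.96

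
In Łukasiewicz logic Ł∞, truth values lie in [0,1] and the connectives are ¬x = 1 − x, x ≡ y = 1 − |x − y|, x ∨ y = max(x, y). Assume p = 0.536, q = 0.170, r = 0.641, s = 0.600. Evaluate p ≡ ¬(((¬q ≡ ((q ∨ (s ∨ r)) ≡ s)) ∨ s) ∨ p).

¬q = 1 − 0.170 = 0.830
s ∨ r = max(0.600, 0.641) = 0.641
q ∨ (s ∨ r) = max(0.170, 0.641) = 0.641
(q ∨ (s ∨ r)) ≡ s = 1 − |0.641 − 0.600| = 1 − 0.041 = 0.959
¬q ≡ ((q ∨ (s ∨ r)) ≡ s) = 1 − |0.830 − 0.959| = 1 − 0.129 = 0.871
(¬q ≡ ((q ∨ (s ∨ r)) ≡ s)) ∨ s = max(0.871, 0.600) = 0.871
((¬q ≡ ((q ∨ (s ∨ r)) ≡ s)) ∨ s) ∨ p = max(0.871, 0.536) = 0.871
¬(((¬q ≡ ((q ∨ (s ∨ r)) ≡ s)) ∨ s) ∨ p) = 1 − 0.871 = 0.129
p ≡ ¬(((¬q ≡ ((q ∨ (s ∨ r)) ≡ s)) ∨ s) ∨ p) = 1 − |0.536 − 0.129| = 1 − 0.407 = 0.593

0.593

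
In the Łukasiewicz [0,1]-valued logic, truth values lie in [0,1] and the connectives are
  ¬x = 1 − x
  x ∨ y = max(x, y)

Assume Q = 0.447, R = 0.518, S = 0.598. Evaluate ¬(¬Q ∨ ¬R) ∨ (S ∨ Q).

¬Q = 1 − 0.447 = 0.553
¬R = 1 − 0.518 = 0.482
¬Q ∨ ¬R = max(0.553, 0.482) = 0.553
¬(¬Q ∨ ¬R) = 1 − 0.553 = 0.447
S ∨ Q = max(0.598, 0.447) = 0.598
¬(¬Q ∨ ¬R) ∨ (S ∨ Q) = max(0.447, 0.598) = 0.598

0.598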